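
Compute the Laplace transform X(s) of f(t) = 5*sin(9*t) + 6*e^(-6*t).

The transform is linear, so treat each term independently.
(6)·[L{e^(-6t)} = 1/(s + 6)]; (5)·[L{sin(9t)} = 9/(s^2 + 81)].

X(s) = 45/(s^2 + 81) + 6/(s + 6)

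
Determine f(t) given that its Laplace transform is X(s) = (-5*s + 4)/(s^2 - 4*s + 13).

Complete the square in the denominator: s^2 - 4*s + 13 = (s - 2)^2 + 3^2.
Split the numerator to match: -5*s + 4 = -5·(s - 2) - 2·3.
Invert each term: -5·(s - 2)/((s - 2)^2 + 9) ↔ -5e^(2t)cos(3t); -2·3/((s - 2)^2 + 9) ↔ -2e^(2t)sin(3t).

f(t) = -2*exp(2*t)*sin(3*t) - 5*exp(2*t)*cos(3*t)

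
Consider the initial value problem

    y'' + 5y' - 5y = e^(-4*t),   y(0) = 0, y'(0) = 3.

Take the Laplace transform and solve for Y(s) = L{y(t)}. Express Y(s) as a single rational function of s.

Take the Laplace transform of both sides.
With L{y''} = s^2 Y - s·y(0) - y'(0) and L{y'} = sY - y(0), with y(0) = 0, y'(0) = 3: the LHS transforms to (s^2 + 5*s - 5)Y - (3).
The right side is L{e^(-4*t)} = 1/(s + 4).
So (s^2 + 5*s - 5)Y = 1/(s + 4) + (3).
Isolate Y and clear denominators.

Y(s) = (3*s + 13)/(s^3 + 9*s^2 + 15*s - 20)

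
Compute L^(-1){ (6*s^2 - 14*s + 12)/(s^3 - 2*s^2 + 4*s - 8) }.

Factor the denominator: s^3 - 2*s^2 + 4*s - 8 = (s - 2)*(s^2 + 4).
Partial fraction decomposition gives [1/(s - 2)] + [5*s/(s^2 + 4)] + [-4/(s^2 + 4)].
Invert each term: 1/(s - 2) ↔ e^(2t); 5·s/(s^2 + 4) ↔ 5cos(2t); -2·2/(s^2 + 4) ↔ -2sin(2t).

exp(2*t) - 2*sin(2*t) + 5*cos(2*t)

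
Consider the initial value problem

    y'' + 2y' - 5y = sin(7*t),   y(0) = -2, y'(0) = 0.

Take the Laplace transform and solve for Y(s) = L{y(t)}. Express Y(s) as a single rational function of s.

Apply the Laplace transform to the equation.
Using L{y''} = s^2 Y - s·y(0) - y'(0) and L{y'} = sY - y(0), with y(0) = -2, y'(0) = 0, the left side becomes (s^2 + 2*s - 5)Y - (-2*s - 4).
The right side is L{sin(7*t)} = 7/(s^2 + 49).
So (s^2 + 2*s - 5)Y = 7/(s^2 + 49) + (-2*s - 4).
Divide through and combine into a single rational function.

Y(s) = (-2*s^3 - 4*s^2 - 98*s - 189)/(s^4 + 2*s^3 + 44*s^2 + 98*s - 245)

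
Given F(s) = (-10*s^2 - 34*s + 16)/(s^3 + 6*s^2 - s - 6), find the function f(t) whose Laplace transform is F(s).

f(t) = -2*exp(t) - 4*exp(-t) - 4*exp(-6*t)

Factor the denominator: s^3 + 6*s^2 - s - 6 = (s - 1)*(s + 1)*(s + 6).
Partial fraction decomposition gives [-4/(s + 1)] + [-2/(s - 1)] + [-4/(s + 6)].
Invert each term: -4/(s + 1) ↔ -4e^(-t); -2/(s - 1) ↔ -2e^(t); -4/(s + 6) ↔ -4e^(-6t).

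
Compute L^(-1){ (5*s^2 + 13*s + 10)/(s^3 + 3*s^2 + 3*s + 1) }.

Factor the denominator: s^3 + 3*s^2 + 3*s + 1 = (s + 1)^3.
Partial fraction decomposition gives [5/(s + 1)] + [3/(s + 1)^2] + [2/(s + 1)^3].
Invert each term: 5/(s + 1) ↔ 5e^(-t); 3/(s + 1)^2 ↔ 3t·e^(-t); 2/(s + 1)^3 ↔ (1)t^2·e^(-t).

t^2*exp(-t) + 3*t*exp(-t) + 5*exp(-t)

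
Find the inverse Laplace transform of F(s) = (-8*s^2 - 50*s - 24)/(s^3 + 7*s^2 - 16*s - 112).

Factor the denominator: s^3 + 7*s^2 - 16*s - 112 = (s - 4)*(s + 4)*(s + 7).
Partial fraction decomposition gives [-2/(s + 7)] + [-4/(s - 4)] + [-2/(s + 4)].
Invert each term: -2/(s + 7) ↔ -2e^(-7t); -4/(s - 4) ↔ -4e^(4t); -2/(s + 4) ↔ -2e^(-4t).

-4*exp(4*t) - 2*exp(-4*t) - 2*exp(-7*t)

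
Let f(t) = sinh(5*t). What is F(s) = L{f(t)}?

F(s) = 5/(s^2 - 25)

L{sinh(5t)} = 5/(s^2 - 25).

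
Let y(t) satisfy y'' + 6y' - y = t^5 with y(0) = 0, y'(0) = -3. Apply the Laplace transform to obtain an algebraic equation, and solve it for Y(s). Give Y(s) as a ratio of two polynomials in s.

Transform both sides with L{·}.
Using L{y''} = s^2 Y - s·y(0) - y'(0) and L{y'} = sY - y(0), with y(0) = 0, y'(0) = -3, the left side becomes (s^2 + 6*s - 1)Y - (-3).
The right side is L{t^5} = 120/s^6.
So (s^2 + 6*s - 1)Y = 120/s^6 + (-3).
Solve for Y(s) and write it as one ratio of polynomials.

Y(s) = (-3*s^6 + 120)/(s^8 + 6*s^7 - s^6)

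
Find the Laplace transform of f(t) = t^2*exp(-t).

L{e^(-t)} = 1/(s + 1).
Then apply L{t^2·g(t)} = (-1)^2 d^2/ds^2[H(s)] with H(s) = 1/(s + 1):
differentiating 2 times and applying the sign gives 2/(s + 1)^3.

2/(s + 1)^3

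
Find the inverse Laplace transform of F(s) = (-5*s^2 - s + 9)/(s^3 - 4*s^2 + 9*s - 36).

-3*exp(4*t) - 3*sin(3*t) - 2*cos(3*t)

Factor the denominator: s^3 - 4*s^2 + 9*s - 36 = (s - 4)*(s^2 + 9).
Partial fraction decomposition gives [-3/(s - 4)] + [-2*s/(s^2 + 9)] + [-9/(s^2 + 9)].
Invert each term: -3/(s - 4) ↔ -3e^(4t); -2·s/(s^2 + 9) ↔ -2cos(3t); -3·3/(s^2 + 9) ↔ -3sin(3t).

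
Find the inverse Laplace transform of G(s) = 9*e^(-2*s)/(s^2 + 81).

The factor e^(-2s) signals a time shift by c = 2 (second shifting theorem).
L{sin(9t)} = 9/(s^2 + 81), so L^-1{9/(s^2 + 81)} = sin(9*t).
Hence the inverse is u(t - 2) times that function evaluated at t - 2.

Heaviside(t - 2)*(sin(9*t - 18))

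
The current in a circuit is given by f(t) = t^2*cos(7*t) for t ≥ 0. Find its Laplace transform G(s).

G(s) = 2*s*(s^2 - 147)/(s^2 + 49)^3

L{cos(7t)} = s/(s^2 + 49).
Then apply L{t^2·g(t)} = (-1)^2 d^2/ds^2[H(s)] with H(s) = s/(s^2 + 49):
differentiating 2 times and applying the sign gives 2*s*(s^2 - 147)/(s^2 + 49)^3.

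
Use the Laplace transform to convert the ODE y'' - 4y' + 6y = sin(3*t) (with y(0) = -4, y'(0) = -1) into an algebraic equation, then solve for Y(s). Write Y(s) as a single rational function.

Y(s) = (-4*s^3 + 15*s^2 - 36*s + 138)/(s^4 - 4*s^3 + 15*s^2 - 36*s + 54)

Take the Laplace transform of both sides.
Using L{y''} = s^2 Y - s·y(0) - y'(0) and L{y'} = sY - y(0), with y(0) = -4, y'(0) = -1, the left side becomes (s^2 - 4*s + 6)Y - (-4*s + 15).
The right side is L{sin(3*t)} = 3/(s^2 + 9).
So (s^2 - 4*s + 6)Y = 3/(s^2 + 9) + (-4*s + 15).
Divide through and combine into a single rational function.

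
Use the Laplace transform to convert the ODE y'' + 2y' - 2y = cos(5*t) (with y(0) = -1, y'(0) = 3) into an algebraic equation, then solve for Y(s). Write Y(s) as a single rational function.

Y(s) = (-s^3 + s^2 - 24*s + 25)/(s^4 + 2*s^3 + 23*s^2 + 50*s - 50)

Transform both sides with L{·}.
With L{y''} = s^2 Y - s·y(0) - y'(0) and L{y'} = sY - y(0), with y(0) = -1, y'(0) = 3: the LHS transforms to (s^2 + 2*s - 2)Y - (-s + 1).
The right side is L{cos(5*t)} = s/(s^2 + 25).
So (s^2 + 2*s - 2)Y = s/(s^2 + 25) + (-s + 1).
Divide through and combine into a single rational function.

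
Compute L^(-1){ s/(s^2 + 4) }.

Since L{cos(2t)} = s/(s^2 + 4), the inverse is cos(2*t).

cos(2*t)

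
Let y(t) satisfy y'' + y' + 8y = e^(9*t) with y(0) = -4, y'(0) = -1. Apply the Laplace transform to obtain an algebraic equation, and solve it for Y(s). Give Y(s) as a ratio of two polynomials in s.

Transform both sides with L{·}.
With L{y''} = s^2 Y - s·y(0) - y'(0) and L{y'} = sY - y(0), with y(0) = -4, y'(0) = -1: the LHS transforms to (s^2 + s + 8)Y - (-4*s - 5).
The right side is L{e^(9*t)} = 1/(s - 9).
So (s^2 + s + 8)Y = 1/(s - 9) + (-4*s - 5).
Divide through and combine into a single rational function.

Y(s) = (-4*s^2 + 31*s + 46)/(s^3 - 8*s^2 - s - 72)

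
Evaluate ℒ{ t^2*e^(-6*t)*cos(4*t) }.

2*(s + 6)*(s^2 + 12*s - 12)/(s^2 + 12*s + 52)^3

L{cos(4t)} = s/(s^2 + 16).
Multiplying by e^(-6t) shifts s → s + 6, so L{e^(-6*t)*cos(4*t)} = (s + 6)/((s + 6)^2 + 16).
Then apply L{t^2·g(t)} = (-1)^2 d^2/ds^2[H(s)] with H(s) = (s + 6)/((s + 6)^2 + 16):
differentiating 2 times and applying the sign gives 2*(s + 6)*(s^2 + 12*s - 12)/(s^2 + 12*s + 52)^3.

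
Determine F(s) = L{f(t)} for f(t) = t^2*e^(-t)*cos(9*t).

F(s) = 2*(s + 1)*(s^2 + 2*s - 242)/(s^2 + 2*s + 82)^3

L{cos(9t)} = s/(s^2 + 81).
Multiplying by e^(-t) shifts s → s + 1, so L{e^(-t)*cos(9*t)} = (s + 1)/((s + 1)^2 + 81).
Then apply L{t^2·g(t)} = (-1)^2 d^2/ds^2[G(s)] with G(s) = (s + 1)/((s + 1)^2 + 81):
differentiating 2 times and applying the sign gives 2*(s + 1)*(s^2 + 2*s - 242)/(s^2 + 2*s + 82)^3.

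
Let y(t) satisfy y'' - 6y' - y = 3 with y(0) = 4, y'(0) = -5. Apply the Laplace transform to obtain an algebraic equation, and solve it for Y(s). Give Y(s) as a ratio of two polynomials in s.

Apply the Laplace transform to the equation.
The derivative rules (L{y''} = s^2 Y - s·y(0) - y'(0) and L{y'} = sY - y(0), with y(0) = 4, y'(0) = -5) turn the left side into (s^2 - 6*s - 1)Y - (4*s - 29).
The right side is L{3} = 3/s.
So (s^2 - 6*s - 1)Y = 3/s + (4*s - 29).
Isolate Y and clear denominators.

Y(s) = (4*s^2 - 29*s + 3)/(s^3 - 6*s^2 - s)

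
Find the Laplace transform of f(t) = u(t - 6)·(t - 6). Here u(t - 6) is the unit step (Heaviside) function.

By the second shifting theorem, L{u(t - c)·g(t - c)} = e^(-cs)·G(s) with c = 6 and G(s) = L{g(t)}.
L{t} = 1!/s^2 = 1/s^2.

exp(-6*s)/s^2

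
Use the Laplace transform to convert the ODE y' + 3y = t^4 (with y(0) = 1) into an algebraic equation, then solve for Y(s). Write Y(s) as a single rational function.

Laplace-transform each side.
With L{y'} = sY - y(0) = sY - 1: the LHS transforms to (s + 3)Y - (1).
The right side is L{t^4} = 24/s^5.
So (s + 3)Y = 24/s^5 + (1).
Divide through and combine into a single rational function.

Y(s) = (s^5 + 24)/(s^6 + 3*s^5)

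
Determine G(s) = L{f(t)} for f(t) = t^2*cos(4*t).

G(s) = 2*s*(s^2 - 48)/(s^2 + 16)^3

L{cos(4t)} = s/(s^2 + 16).
Then apply L{t^2·g(t)} = (-1)^2 d^2/ds^2[H(s)] with H(s) = s/(s^2 + 16):
differentiating 2 times and applying the sign gives 2*s*(s^2 - 48)/(s^2 + 16)^3.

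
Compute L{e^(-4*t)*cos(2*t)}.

(s + 4)/((s + 4)^2 + 4)

L{cos(2t)} = s/(s^2 + 4).
By the first shifting theorem, multiplying by e^(-4t) replaces s with s + 4.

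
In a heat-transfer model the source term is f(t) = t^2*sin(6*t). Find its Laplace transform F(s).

L{sin(6t)} = 6/(s^2 + 36).
Then apply L{t^2·g(t)} = (-1)^2 d^2/ds^2[G(s)] with G(s) = 6/(s^2 + 36):
differentiating 2 times and applying the sign gives 36*(s^2 - 12)/(s^2 + 36)^3.

F(s) = 36*(s^2 - 12)/(s^2 + 36)^3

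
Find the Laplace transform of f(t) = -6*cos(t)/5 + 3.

-6*s/(5*(s^2 + 1)) + 3/s

Apply the Laplace transform termwise.
(-6/5)·[L{cos(t)} = s/(s^2 + 1)]; L{3} = 3/s.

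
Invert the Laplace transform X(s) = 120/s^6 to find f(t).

Since L{t^5} = 5!/s^6 = 120/s^6, the inverse is t^5.

f(t) = t^5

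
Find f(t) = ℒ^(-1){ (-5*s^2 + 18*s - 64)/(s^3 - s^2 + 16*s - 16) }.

Factor the denominator: s^3 - s^2 + 16*s - 16 = (s - 1)*(s^2 + 16).
Partial fraction decomposition gives [-3/(s - 1)] + [-2*s/(s^2 + 16)] + [16/(s^2 + 16)].
Invert each term: -3/(s - 1) ↔ -3e^(t); -2·s/(s^2 + 16) ↔ -2cos(4t); 4·4/(s^2 + 16) ↔ 4sin(4t).

f(t) = -3*exp(t) + 4*sin(4*t) - 2*cos(4*t)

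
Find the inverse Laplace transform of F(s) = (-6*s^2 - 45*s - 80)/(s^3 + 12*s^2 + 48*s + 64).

2*t^2*exp(-4*t) + 3*t*exp(-4*t) - 6*exp(-4*t)

Factor the denominator: s^3 + 12*s^2 + 48*s + 64 = (s + 4)^3.
Partial fraction decomposition gives [-6/(s + 4)] + [3/(s + 4)^2] + [4/(s + 4)^3].
Invert each term: -6/(s + 4) ↔ -6e^(-4t); 3/(s + 4)^2 ↔ 3t·e^(-4t); 4/(s + 4)^3 ↔ (2)t^2·e^(-4t).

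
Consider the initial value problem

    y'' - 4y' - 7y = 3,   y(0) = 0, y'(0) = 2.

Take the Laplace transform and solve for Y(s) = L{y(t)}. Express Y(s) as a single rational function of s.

Take the Laplace transform of both sides.
With L{y''} = s^2 Y - s·y(0) - y'(0) and L{y'} = sY - y(0), with y(0) = 0, y'(0) = 2: the LHS transforms to (s^2 - 4*s - 7)Y - (2).
The right side is L{3} = 3/s.
So (s^2 - 4*s - 7)Y = 3/s + (2).
Divide through and combine into a single rational function.

Y(s) = (2*s + 3)/(s^3 - 4*s^2 - 7*s)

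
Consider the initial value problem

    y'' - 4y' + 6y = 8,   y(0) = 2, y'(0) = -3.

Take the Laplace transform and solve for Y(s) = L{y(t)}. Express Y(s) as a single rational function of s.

Y(s) = (2*s^2 - 11*s + 8)/(s^3 - 4*s^2 + 6*s)

Transform both sides with L{·}.
The derivative rules (L{y''} = s^2 Y - s·y(0) - y'(0) and L{y'} = sY - y(0), with y(0) = 2, y'(0) = -3) turn the left side into (s^2 - 4*s + 6)Y - (2*s - 11).
The right side is L{8} = 8/s.
So (s^2 - 4*s + 6)Y = 8/s + (2*s - 11).
Solve for Y(s) and write it as one ratio of polynomials.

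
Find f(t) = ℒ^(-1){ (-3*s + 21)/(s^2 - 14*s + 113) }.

Rewrite the denominator: s^2 - 14*s + 113 = (s - 7)^2 + 64.
The form in (s - 7) signals a first-shifting-theorem factor e^(7t).
Since L{cos(8t)} = s/(s^2 + 64), the inverse is e^(7*t)*cos(8*t), scaled by -3.

f(t) = -3*exp(7*t)*cos(8*t)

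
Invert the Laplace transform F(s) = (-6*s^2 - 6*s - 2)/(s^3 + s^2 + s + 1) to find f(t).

Factor the denominator: s^3 + s^2 + s + 1 = (s + 1)*(s^2 + 1).
Partial fraction decomposition gives [-1/(s + 1)] + [-5*s/(s^2 + 1)] + [-1/(s^2 + 1)].
Invert each term: -1/(s + 1) ↔ -e^(-t); -5·s/(s^2 + 1) ↔ -5cos(t); -1·1/(s^2 + 1) ↔ -sin(t).

f(t) = -sin(t) - 5*cos(t) - exp(-t)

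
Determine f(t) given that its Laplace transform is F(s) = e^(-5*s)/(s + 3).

f(t) = Heaviside(t - 5)*(exp(-3*t + 15))

The factor e^(-5s) signals a time shift by c = 5 (second shifting theorem).
L{e^(-3t)} = 1/(s + 3), so L^-1{1/(s + 3)} = e^(-3*t).
Hence the inverse is u(t - 5) times that function evaluated at t - 5.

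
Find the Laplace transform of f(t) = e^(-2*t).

1/(s + 2)

L{e^(-2t)} = 1/(s + 2).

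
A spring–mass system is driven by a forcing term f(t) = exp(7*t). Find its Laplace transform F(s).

L{e^(7t)} = 1/(s - 7).

F(s) = 1/(s - 7)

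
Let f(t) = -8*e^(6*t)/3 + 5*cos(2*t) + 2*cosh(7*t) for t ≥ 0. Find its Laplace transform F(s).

F(s) = 5*s/(s^2 + 4) + 2*s/(s^2 - 49) - 8/(3*(s - 6))

The transform is linear, so treat each term independently.
(2)·[L{cosh(7t)} = s/(s^2 - 49)]; (-8/3)·[L{e^(6t)} = 1/(s - 6)]; (5)·[L{cos(2t)} = s/(s^2 + 4)].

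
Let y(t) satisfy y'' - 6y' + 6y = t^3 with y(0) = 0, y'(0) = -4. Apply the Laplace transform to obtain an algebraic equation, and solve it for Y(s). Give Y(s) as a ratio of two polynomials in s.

Transform both sides with L{·}.
With L{y''} = s^2 Y - s·y(0) - y'(0) and L{y'} = sY - y(0), with y(0) = 0, y'(0) = -4: the LHS transforms to (s^2 - 6*s + 6)Y - (-4).
The right side is L{t^3} = 6/s^4.
So (s^2 - 6*s + 6)Y = 6/s^4 + (-4).
Isolate Y and clear denominators.

Y(s) = (-4*s^4 + 6)/(s^6 - 6*s^5 + 6*s^4)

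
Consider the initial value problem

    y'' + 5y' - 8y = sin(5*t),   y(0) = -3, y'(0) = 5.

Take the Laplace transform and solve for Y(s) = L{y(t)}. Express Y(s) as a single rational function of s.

Y(s) = (-3*s^3 - 10*s^2 - 75*s - 245)/(s^4 + 5*s^3 + 17*s^2 + 125*s - 200)

Take the Laplace transform of both sides.
With L{y''} = s^2 Y - s·y(0) - y'(0) and L{y'} = sY - y(0), with y(0) = -3, y'(0) = 5: the LHS transforms to (s^2 + 5*s - 8)Y - (-3*s - 10).
The right side is L{sin(5*t)} = 5/(s^2 + 25).
So (s^2 + 5*s - 8)Y = 5/(s^2 + 25) + (-3*s - 10).
Divide through and combine into a single rational function.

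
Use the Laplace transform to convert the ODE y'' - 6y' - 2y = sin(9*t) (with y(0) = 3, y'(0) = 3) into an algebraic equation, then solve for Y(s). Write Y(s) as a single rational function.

Laplace-transform each side.
With L{y''} = s^2 Y - s·y(0) - y'(0) and L{y'} = sY - y(0), with y(0) = 3, y'(0) = 3: the LHS transforms to (s^2 - 6*s - 2)Y - (3*s - 15).
The right side is L{sin(9*t)} = 9/(s^2 + 81).
So (s^2 - 6*s - 2)Y = 9/(s^2 + 81) + (3*s - 15).
Divide through and combine into a single rational function.

Y(s) = (3*s^3 - 15*s^2 + 243*s - 1206)/(s^4 - 6*s^3 + 79*s^2 - 486*s - 162)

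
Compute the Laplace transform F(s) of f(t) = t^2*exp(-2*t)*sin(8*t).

L{sin(8t)} = 8/(s^2 + 64).
Multiplying by e^(-2t) shifts s → s + 2, so L{exp(-2*t)*sin(8*t)} = 8/((s + 2)^2 + 64).
Then apply L{t^2·g(t)} = (-1)^2 d^2/ds^2[G(s)] with G(s) = 8/((s + 2)^2 + 64):
differentiating 2 times and applying the sign gives 16*(3*s^2 + 12*s - 52)/(s^2 + 4*s + 68)^3.

F(s) = 16*(3*s^2 + 12*s - 52)/(s^2 + 4*s + 68)^3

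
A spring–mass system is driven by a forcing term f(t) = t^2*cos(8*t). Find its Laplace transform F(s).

F(s) = 2*s*(s^2 - 192)/(s^2 + 64)^3

L{cos(8t)} = s/(s^2 + 64).
Then apply L{t^2·g(t)} = (-1)^2 d^2/ds^2[G(s)] with G(s) = s/(s^2 + 64):
differentiating 2 times and applying the sign gives 2*s*(s^2 - 192)/(s^2 + 64)^3.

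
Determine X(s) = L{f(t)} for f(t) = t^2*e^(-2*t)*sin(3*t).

L{sin(3t)} = 3/(s^2 + 9).
Multiplying by e^(-2t) shifts s → s + 2, so L{e^(-2*t)*sin(3*t)} = 3/((s + 2)^2 + 9).
Then apply L{t^2·g(t)} = (-1)^2 d^2/ds^2[G(s)] with G(s) = 3/((s + 2)^2 + 9):
differentiating 2 times and applying the sign gives 18*(s^2 + 4*s + 1)/(s^2 + 4*s + 13)^3.

X(s) = 18*(s^2 + 4*s + 1)/(s^2 + 4*s + 13)^3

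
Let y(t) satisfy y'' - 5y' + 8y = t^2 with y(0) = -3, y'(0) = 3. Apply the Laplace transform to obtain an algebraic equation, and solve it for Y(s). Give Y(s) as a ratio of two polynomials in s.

Apply the Laplace transform to the equation.
The derivative rules (L{y''} = s^2 Y - s·y(0) - y'(0) and L{y'} = sY - y(0), with y(0) = -3, y'(0) = 3) turn the left side into (s^2 - 5*s + 8)Y - (-3*s + 18).
The right side is L{t^2} = 2/s^3.
So (s^2 - 5*s + 8)Y = 2/s^3 + (-3*s + 18).
Divide through and combine into a single rational function.

Y(s) = (-3*s^4 + 18*s^3 + 2)/(s^5 - 5*s^4 + 8*s^3)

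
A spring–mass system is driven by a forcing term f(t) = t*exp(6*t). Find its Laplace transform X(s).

X(s) = (s - 6)^(-2)

L{t} = 1!/s^2 = 1/s^2.
By the first shifting theorem, multiplying by e^(6t) replaces s with s - 6.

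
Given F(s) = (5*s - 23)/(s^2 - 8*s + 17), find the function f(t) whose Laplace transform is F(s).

Complete the square in the denominator: s^2 - 8*s + 17 = (s - 4)^2 + 1^2.
Split the numerator to match: 5*s - 23 = 5·(s - 4) - 3·1.
Invert each term: 5·(s - 4)/((s - 4)^2 + 1) ↔ 5e^(4t)cos(t); -3·1/((s - 4)^2 + 1) ↔ -3e^(4t)sin(t).

f(t) = -3*exp(4*t)*sin(t) + 5*exp(4*t)*cos(t)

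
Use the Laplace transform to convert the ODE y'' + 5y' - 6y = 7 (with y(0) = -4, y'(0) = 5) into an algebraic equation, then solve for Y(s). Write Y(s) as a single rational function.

Y(s) = (-4*s^2 - 15*s + 7)/(s^3 + 5*s^2 - 6*s)

Apply the Laplace transform to the equation.
Using L{y''} = s^2 Y - s·y(0) - y'(0) and L{y'} = sY - y(0), with y(0) = -4, y'(0) = 5, the left side becomes (s^2 + 5*s - 6)Y - (-4*s - 15).
The right side is L{7} = 7/s.
So (s^2 + 5*s - 6)Y = 7/s + (-4*s - 15).
Isolate Y and clear denominators.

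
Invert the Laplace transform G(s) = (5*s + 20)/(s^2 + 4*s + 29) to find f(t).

Complete the square in the denominator: s^2 + 4*s + 29 = (s + 2)^2 + 5^2.
Split the numerator to match: 5*s + 20 = 5·(s + 2) + 2·5.
Invert each term: 5·(s + 2)/((s + 2)^2 + 25) ↔ 5e^(-2t)cos(5t); 2·5/((s + 2)^2 + 25) ↔ 2e^(-2t)sin(5t).

f(t) = 2*exp(-2*t)*sin(5*t) + 5*exp(-2*t)*cos(5*t)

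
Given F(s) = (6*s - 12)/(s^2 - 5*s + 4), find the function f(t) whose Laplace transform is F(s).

Factor the denominator: s^2 - 5*s + 4 = (s - 4)*(s - 1).
Partial fraction decomposition gives [4/(s - 4)] + [2/(s - 1)].
Invert each term: 4/(s - 4) ↔ 4e^(4t); 2/(s - 1) ↔ 2e^(t).

f(t) = 4*exp(4*t) + 2*exp(t)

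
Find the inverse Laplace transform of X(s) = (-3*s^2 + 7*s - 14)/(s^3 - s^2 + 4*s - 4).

Factor the denominator: s^3 - s^2 + 4*s - 4 = (s - 1)*(s^2 + 4).
Partial fraction decomposition gives [-2/(s - 1)] + [-s/(s^2 + 4)] + [6/(s^2 + 4)].
Invert each term: -2/(s - 1) ↔ -2e^(t); -1·s/(s^2 + 4) ↔ -cos(2t); 3·2/(s^2 + 4) ↔ 3sin(2t).

-2*exp(t) + 3*sin(2*t) - cos(2*t)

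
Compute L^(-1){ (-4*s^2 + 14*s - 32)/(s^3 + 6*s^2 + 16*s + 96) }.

Factor the denominator: s^3 + 6*s^2 + 16*s + 96 = (s + 6)*(s^2 + 16).
Partial fraction decomposition gives [-5/(s + 6)] + [s/(s^2 + 16)] + [8/(s^2 + 16)].
Invert each term: -5/(s + 6) ↔ -5e^(-6t); 1·s/(s^2 + 16) ↔ cos(4t); 2·4/(s^2 + 16) ↔ 2sin(4t).

2*sin(4*t) + cos(4*t) - 5*exp(-6*t)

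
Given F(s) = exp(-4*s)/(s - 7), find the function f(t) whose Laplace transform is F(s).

The factor e^(-4s) signals a time shift by c = 4 (second shifting theorem).
L{e^(7t)} = 1/(s - 7), so L^-1{1/(s - 7)} = exp(7*t).
Hence the inverse is u(t - 4) times that function evaluated at t - 4.

f(t) = Heaviside(t - 4)*(exp(7*t - 28))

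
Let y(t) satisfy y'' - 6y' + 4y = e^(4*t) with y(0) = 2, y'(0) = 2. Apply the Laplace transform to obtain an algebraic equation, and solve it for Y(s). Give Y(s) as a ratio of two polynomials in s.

Take the Laplace transform of both sides.
The derivative rules (L{y''} = s^2 Y - s·y(0) - y'(0) and L{y'} = sY - y(0), with y(0) = 2, y'(0) = 2) turn the left side into (s^2 - 6*s + 4)Y - (2*s - 10).
The right side is L{e^(4*t)} = 1/(s - 4).
So (s^2 - 6*s + 4)Y = 1/(s - 4) + (2*s - 10).
Solve for Y(s) and write it as one ratio of polynomials.

Y(s) = (2*s^2 - 18*s + 41)/(s^3 - 10*s^2 + 28*s - 16)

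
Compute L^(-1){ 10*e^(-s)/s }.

Heaviside(t - 1)*(10)

The factor e^(-s) signals a time shift by c = 1 (second shifting theorem).
L{10} = 10/s, so L^-1{10/s} = 10.
Hence the inverse is u(t - 1) times that function evaluated at t - 1.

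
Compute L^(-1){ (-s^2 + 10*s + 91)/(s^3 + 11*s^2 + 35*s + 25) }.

-4*t*exp(-5*t) + 5*exp(-t) - 6*exp(-5*t)

Factor the denominator: s^3 + 11*s^2 + 35*s + 25 = (s + 1)*(s + 5)^2.
Partial fraction decomposition gives [-6/(s + 5)] + [-4/(s + 5)^2] + [5/(s + 1)].
Invert each term: -6/(s + 5) ↔ -6e^(-5t); -4/(s + 5)^2 ↔ -4t·e^(-5t); 5/(s + 1) ↔ 5e^(-t).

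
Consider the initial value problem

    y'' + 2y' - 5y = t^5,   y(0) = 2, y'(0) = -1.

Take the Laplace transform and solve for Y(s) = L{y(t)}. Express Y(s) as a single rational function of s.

Y(s) = (2*s^7 + 3*s^6 + 120)/(s^8 + 2*s^7 - 5*s^6)

Laplace-transform each side.
Using L{y''} = s^2 Y - s·y(0) - y'(0) and L{y'} = sY - y(0), with y(0) = 2, y'(0) = -1, the left side becomes (s^2 + 2*s - 5)Y - (2*s + 3).
The right side is L{t^5} = 120/s^6.
So (s^2 + 2*s - 5)Y = 120/s^6 + (2*s + 3).
Solve for Y(s) and write it as one ratio of polynomials.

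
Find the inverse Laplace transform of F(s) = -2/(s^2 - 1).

-2*sinh(t)

Since L{sinh(t)} = 1/(s^2 - 1), the inverse is sinh(t), scaled by -2.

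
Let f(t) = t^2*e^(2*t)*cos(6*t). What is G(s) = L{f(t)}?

L{cos(6t)} = s/(s^2 + 36).
Multiplying by e^(2t) shifts s → s - 2, so L{e^(2*t)*cos(6*t)} = (s - 2)/((s - 2)^2 + 36).
Then apply L{t^2·g(t)} = (-1)^2 d^2/ds^2[H(s)] with H(s) = (s - 2)/((s - 2)^2 + 36):
differentiating 2 times and applying the sign gives 2*(s - 2)*(s^2 - 4*s - 104)/(s^2 - 4*s + 40)^3.

G(s) = 2*(s - 2)*(s^2 - 4*s - 104)/(s^2 - 4*s + 40)^3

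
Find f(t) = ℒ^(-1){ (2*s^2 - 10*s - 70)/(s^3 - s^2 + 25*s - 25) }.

Factor the denominator: s^3 - s^2 + 25*s - 25 = (s - 1)*(s^2 + 25).
Partial fraction decomposition gives [-3/(s - 1)] + [5*s/(s^2 + 25)] + [-5/(s^2 + 25)].
Invert each term: -3/(s - 1) ↔ -3e^(t); 5·s/(s^2 + 25) ↔ 5cos(5t); -1·5/(s^2 + 25) ↔ -sin(5t).

f(t) = -3*exp(t) - sin(5*t) + 5*cos(5*t)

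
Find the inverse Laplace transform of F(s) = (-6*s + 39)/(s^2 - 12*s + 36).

3*t*exp(6*t) - 6*exp(6*t)

Factor the denominator: s^2 - 12*s + 36 = (s - 6)^2.
Partial fraction decomposition gives [-6/(s - 6)] + [3/(s - 6)^2].
Invert each term: -6/(s - 6) ↔ -6e^(6t); 3/(s - 6)^2 ↔ 3t·e^(6t).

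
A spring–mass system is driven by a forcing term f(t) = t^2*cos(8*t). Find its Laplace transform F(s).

L{cos(8t)} = s/(s^2 + 64).
Then apply L{t^2·g(t)} = (-1)^2 d^2/ds^2[G(s)] with G(s) = s/(s^2 + 64):
differentiating 2 times and applying the sign gives 2*s*(s^2 - 192)/(s^2 + 64)^3.

F(s) = 2*s*(s^2 - 192)/(s^2 + 64)^3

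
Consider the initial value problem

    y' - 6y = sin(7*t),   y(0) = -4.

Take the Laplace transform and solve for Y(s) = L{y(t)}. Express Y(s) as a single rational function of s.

Y(s) = (-4*s^2 - 189)/(s^3 - 6*s^2 + 49*s - 294)

Take the Laplace transform of both sides.
Using L{y'} = sY - y(0) = sY - (-4), the left side becomes (s - 6)Y - (-4).
The right side is L{sin(7*t)} = 7/(s^2 + 49).
So (s - 6)Y = 7/(s^2 + 49) + (-4).
Isolate Y and clear denominators.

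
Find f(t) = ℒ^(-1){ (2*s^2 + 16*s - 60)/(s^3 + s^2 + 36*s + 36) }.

f(t) = 2*sin(6*t) + 4*cos(6*t) - 2*exp(-t)

Factor the denominator: s^3 + s^2 + 36*s + 36 = (s + 1)*(s^2 + 36).
Partial fraction decomposition gives [-2/(s + 1)] + [4*s/(s^2 + 36)] + [12/(s^2 + 36)].
Invert each term: -2/(s + 1) ↔ -2e^(-t); 4·s/(s^2 + 36) ↔ 4cos(6t); 2·6/(s^2 + 36) ↔ 2sin(6t).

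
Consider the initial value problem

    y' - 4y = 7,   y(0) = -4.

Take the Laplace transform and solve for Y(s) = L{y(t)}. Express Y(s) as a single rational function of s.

Laplace-transform each side.
Using L{y'} = sY - y(0) = sY - (-4), the left side becomes (s - 4)Y - (-4).
The right side is L{7} = 7/s.
So (s - 4)Y = 7/s + (-4).
Solve for Y(s) and write it as one ratio of polynomials.

Y(s) = (-4*s + 7)/(s^2 - 4*s)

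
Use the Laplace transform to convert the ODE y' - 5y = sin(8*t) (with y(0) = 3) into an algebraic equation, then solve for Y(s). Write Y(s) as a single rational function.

Transform both sides with L{·}.
Using L{y'} = sY - y(0) = sY - 3, the left side becomes (s - 5)Y - (3).
The right side is L{sin(8*t)} = 8/(s^2 + 64).
So (s - 5)Y = 8/(s^2 + 64) + (3).
Isolate Y and clear denominators.

Y(s) = (3*s^2 + 200)/(s^3 - 5*s^2 + 64*s - 320)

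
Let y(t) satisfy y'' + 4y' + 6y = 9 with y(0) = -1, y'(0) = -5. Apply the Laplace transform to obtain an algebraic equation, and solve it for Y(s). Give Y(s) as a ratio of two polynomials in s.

Y(s) = (-s^2 - 9*s + 9)/(s^3 + 4*s^2 + 6*s)

Take the Laplace transform of both sides.
With L{y''} = s^2 Y - s·y(0) - y'(0) and L{y'} = sY - y(0), with y(0) = -1, y'(0) = -5: the LHS transforms to (s^2 + 4*s + 6)Y - (-s - 9).
The right side is L{9} = 9/s.
So (s^2 + 4*s + 6)Y = 9/s + (-s - 9).
Solve for Y(s) and write it as one ratio of polynomials.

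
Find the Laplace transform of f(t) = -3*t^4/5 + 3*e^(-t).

By linearity of the Laplace transform, transform each term separately.
(3)·[L{e^(-t)} = 1/(s + 1)]; (-3/5)·[L{t^4} = 4!/s^5 = 24/s^5].

3/(s + 1) - 72/(5*s^5)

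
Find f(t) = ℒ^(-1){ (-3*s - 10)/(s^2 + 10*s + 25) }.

Factor the denominator: s^2 + 10*s + 25 = (s + 5)^2.
Partial fraction decomposition gives [-3/(s + 5)] + [5/(s + 5)^2].
Invert each term: -3/(s + 5) ↔ -3e^(-5t); 5/(s + 5)^2 ↔ 5t·e^(-5t).

f(t) = 5*t*exp(-5*t) - 3*exp(-5*t)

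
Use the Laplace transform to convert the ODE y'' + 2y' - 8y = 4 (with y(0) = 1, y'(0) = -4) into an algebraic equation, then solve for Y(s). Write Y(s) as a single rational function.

Y(s) = (s^2 - 2*s + 4)/(s^3 + 2*s^2 - 8*s)

Transform both sides with L{·}.
The derivative rules (L{y''} = s^2 Y - s·y(0) - y'(0) and L{y'} = sY - y(0), with y(0) = 1, y'(0) = -4) turn the left side into (s^2 + 2*s - 8)Y - (s - 2).
The right side is L{4} = 4/s.
So (s^2 + 2*s - 8)Y = 4/s + (s - 2).
Isolate Y and clear denominators.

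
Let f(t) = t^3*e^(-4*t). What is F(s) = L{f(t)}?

F(s) = 6/(s + 4)^4

L{t^3} = 3!/s^4 = 6/s^4.
By the first shifting theorem, multiplying by e^(-4t) replaces s with s + 4.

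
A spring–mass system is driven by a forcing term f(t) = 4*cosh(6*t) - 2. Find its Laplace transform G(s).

The transform is linear, so treat each term independently.
L{-2} = -2/s; (4)·[L{cosh(6t)} = s/(s^2 - 36)].

G(s) = 4*s/(s^2 - 36) - 2/s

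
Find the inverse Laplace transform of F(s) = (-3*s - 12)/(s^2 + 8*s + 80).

Rewrite the denominator: s^2 + 8*s + 80 = (s + 4)^2 + 64.
The form in (s + 4) signals a first-shifting-theorem factor e^(-4t).
Since L{cos(8t)} = s/(s^2 + 64), the inverse is e^(-4*t)*cos(8*t), scaled by -3.

-3*exp(-4*t)*cos(8*t)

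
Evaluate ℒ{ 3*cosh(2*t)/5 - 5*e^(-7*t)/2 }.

The transform is linear, so treat each term independently.
(3/5)·[L{cosh(2t)} = s/(s^2 - 4)]; (-5/2)·[L{e^(-7t)} = 1/(s + 7)].

3*s/(5*(s^2 - 4)) - 5/(2*(s + 7))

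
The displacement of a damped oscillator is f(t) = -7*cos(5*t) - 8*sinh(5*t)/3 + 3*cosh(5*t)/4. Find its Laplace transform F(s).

F(s) = -7*s/(s^2 + 25) + 3*s/(4*(s^2 - 25)) - 40/(3*(s^2 - 25))

Apply the Laplace transform termwise.
(-7)·[L{cos(5t)} = s/(s^2 + 25)]; (-8/3)·[L{sinh(5t)} = 5/(s^2 - 25)]; (3/4)·[L{cosh(5t)} = s/(s^2 - 25)].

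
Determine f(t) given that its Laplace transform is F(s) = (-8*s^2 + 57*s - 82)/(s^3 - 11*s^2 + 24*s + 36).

Factor the denominator: s^3 - 11*s^2 + 24*s + 36 = (s - 6)^2*(s + 1).
Partial fraction decomposition gives [-5/(s - 6)] + [-4/(s - 6)^2] + [-3/(s + 1)].
Invert each term: -5/(s - 6) ↔ -5e^(6t); -4/(s - 6)^2 ↔ -4t·e^(6t); -3/(s + 1) ↔ -3e^(-t).

f(t) = -4*t*exp(6*t) - 5*exp(6*t) - 3*exp(-t)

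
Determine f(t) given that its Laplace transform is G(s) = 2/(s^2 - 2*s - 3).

Rewrite the denominator: s^2 - 2*s - 3 = (s - 1)^2 - 4.
The form in (s - 1) signals a first-shifting-theorem factor e^(t).
Since L{sinh(2t)} = 2/(s^2 - 4), the inverse is e^(t)*sinh(2*t).

f(t) = exp(t)*sinh(2*t)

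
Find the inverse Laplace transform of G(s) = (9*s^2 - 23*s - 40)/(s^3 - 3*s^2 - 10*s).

2*exp(5*t) + 4 + 3*exp(-2*t)

Factor the denominator: s^3 - 3*s^2 - 10*s = s*(s - 5)*(s + 2).
Partial fraction decomposition gives [2/(s - 5)] + [4/s] + [3/(s + 2)].
Invert each term: 2/(s - 5) ↔ 2e^(5t); 4/(s - 0) ↔ 4e^(0t); 3/(s + 2) ↔ 3e^(-2t).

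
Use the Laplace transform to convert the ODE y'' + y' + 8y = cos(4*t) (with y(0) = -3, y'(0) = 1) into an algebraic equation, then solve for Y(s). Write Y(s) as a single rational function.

Y(s) = (-3*s^3 - 2*s^2 - 47*s - 32)/(s^4 + s^3 + 24*s^2 + 16*s + 128)

Laplace-transform each side.
Using L{y''} = s^2 Y - s·y(0) - y'(0) and L{y'} = sY - y(0), with y(0) = -3, y'(0) = 1, the left side becomes (s^2 + s + 8)Y - (-3*s - 2).
The right side is L{cos(4*t)} = s/(s^2 + 16).
So (s^2 + s + 8)Y = s/(s^2 + 16) + (-3*s - 2).
Isolate Y and clear denominators.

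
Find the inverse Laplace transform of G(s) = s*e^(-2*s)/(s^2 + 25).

The factor e^(-2s) signals a time shift by c = 2 (second shifting theorem).
L{cos(5t)} = s/(s^2 + 25), so L^-1{s/(s^2 + 25)} = cos(5*t).
Hence the inverse is u(t - 2) times that function evaluated at t - 2.

Heaviside(t - 2)*(cos(5*t - 10))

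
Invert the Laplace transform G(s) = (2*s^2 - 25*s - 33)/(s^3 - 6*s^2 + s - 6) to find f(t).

Factor the denominator: s^3 - 6*s^2 + s - 6 = (s - 6)*(s^2 + 1).
Partial fraction decomposition gives [-3/(s - 6)] + [5*s/(s^2 + 1)] + [5/(s^2 + 1)].
Invert each term: -3/(s - 6) ↔ -3e^(6t); 5·s/(s^2 + 1) ↔ 5cos(t); 5·1/(s^2 + 1) ↔ 5sin(t).

f(t) = -3*exp(6*t) + 5*sin(t) + 5*cos(t)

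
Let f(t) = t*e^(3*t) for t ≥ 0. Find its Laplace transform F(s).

F(s) = (s - 3)^(-2)

L{t} = 1!/s^2 = 1/s^2.
By the first shifting theorem, multiplying by e^(3t) replaces s with s - 3.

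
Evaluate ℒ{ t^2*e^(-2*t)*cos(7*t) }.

L{cos(7t)} = s/(s^2 + 49).
Multiplying by e^(-2t) shifts s → s + 2, so L{e^(-2*t)*cos(7*t)} = (s + 2)/((s + 2)^2 + 49).
Then apply L{t^2·g(t)} = (-1)^2 d^2/ds^2[G(s)] with G(s) = (s + 2)/((s + 2)^2 + 49):
differentiating 2 times and applying the sign gives 2*(s + 2)*(s^2 + 4*s - 143)/(s^2 + 4*s + 53)^3.

2*(s + 2)*(s^2 + 4*s - 143)/(s^2 + 4*s + 53)^3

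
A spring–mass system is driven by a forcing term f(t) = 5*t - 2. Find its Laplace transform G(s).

By linearity of the Laplace transform, transform each term separately.
(5)·[L{t} = 1!/s^2 = 1/s^2]; L{-2} = -2/s.

G(s) = -2/s + 5/s^2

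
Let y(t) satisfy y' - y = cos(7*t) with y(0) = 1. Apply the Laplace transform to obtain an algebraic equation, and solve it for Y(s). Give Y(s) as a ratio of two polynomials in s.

Laplace-transform each side.
The derivative rules (L{y'} = sY - y(0) = sY - 1) turn the left side into (s - 1)Y - (1).
The right side is L{cos(7*t)} = s/(s^2 + 49).
So (s - 1)Y = s/(s^2 + 49) + (1).
Solve for Y(s) and write it as one ratio of polynomials.

Y(s) = (s^2 + s + 49)/(s^3 - s^2 + 49*s - 49)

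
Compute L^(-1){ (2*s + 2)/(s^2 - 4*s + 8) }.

3*exp(2*t)*sin(2*t) + 2*exp(2*t)*cos(2*t)

Complete the square in the denominator: s^2 - 4*s + 8 = (s - 2)^2 + 2^2.
Split the numerator to match: 2*s + 2 = 2·(s - 2) + 3·2.
Invert each term: 2·(s - 2)/((s - 2)^2 + 4) ↔ 2e^(2t)cos(2t); 3·2/((s - 2)^2 + 4) ↔ 3e^(2t)sin(2t).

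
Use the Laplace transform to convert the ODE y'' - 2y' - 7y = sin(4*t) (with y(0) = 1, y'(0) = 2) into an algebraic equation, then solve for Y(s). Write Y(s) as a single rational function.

Apply the Laplace transform to the equation.
With L{y''} = s^2 Y - s·y(0) - y'(0) and L{y'} = sY - y(0), with y(0) = 1, y'(0) = 2: the LHS transforms to (s^2 - 2*s - 7)Y - (s).
The right side is L{sin(4*t)} = 4/(s^2 + 16).
So (s^2 - 2*s - 7)Y = 4/(s^2 + 16) + (s).
Isolate Y and clear denominators.

Y(s) = (s^3 + 16*s + 4)/(s^4 - 2*s^3 + 9*s^2 - 32*s - 112)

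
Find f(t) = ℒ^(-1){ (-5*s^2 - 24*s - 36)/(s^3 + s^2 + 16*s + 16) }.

Factor the denominator: s^3 + s^2 + 16*s + 16 = (s + 1)*(s^2 + 16).
Partial fraction decomposition gives [-1/(s + 1)] + [-4*s/(s^2 + 16)] + [-20/(s^2 + 16)].
Invert each term: -1/(s + 1) ↔ -e^(-t); -4·s/(s^2 + 16) ↔ -4cos(4t); -5·4/(s^2 + 16) ↔ -5sin(4t).

f(t) = -5*sin(4*t) - 4*cos(4*t) - exp(-t)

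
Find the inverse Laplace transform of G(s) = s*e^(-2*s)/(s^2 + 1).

Heaviside(t - 2)*(cos(t - 2))

The factor e^(-2s) signals a time shift by c = 2 (second shifting theorem).
L{cos(t)} = s/(s^2 + 1), so L^-1{s/(s^2 + 1)} = cos(t).
Hence the inverse is u(t - 2) times that function evaluated at t - 2.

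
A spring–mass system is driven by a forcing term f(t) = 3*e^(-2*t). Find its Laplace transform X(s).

L{3} = 3/s.
By the first shifting theorem, multiplying by e^(-2t) replaces s with s + 2.

X(s) = 3/(s + 2)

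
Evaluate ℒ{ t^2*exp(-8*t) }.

L{e^(-8t)} = 1/(s + 8).
Then apply L{t^2·g(t)} = (-1)^2 d^2/ds^2[H(s)] with H(s) = 1/(s + 8):
differentiating 2 times and applying the sign gives 2/(s + 8)^3.

2/(s + 8)^3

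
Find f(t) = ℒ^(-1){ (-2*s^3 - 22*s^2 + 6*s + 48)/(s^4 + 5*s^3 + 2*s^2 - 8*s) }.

Factor the denominator: s^4 + 5*s^3 + 2*s^2 - 8*s = s*(s - 1)*(s + 2)*(s + 4).
Partial fraction decomposition gives [5/(s + 4)] + [-6/s] + [-3/(s + 2)] + [2/(s - 1)].
Invert each term: 5/(s + 4) ↔ 5e^(-4t); -6/(s - 0) ↔ -6e^(0t); -3/(s + 2) ↔ -3e^(-2t); 2/(s - 1) ↔ 2e^(t).

f(t) = 2*exp(t) - 6 - 3*exp(-2*t) + 5*exp(-4*t)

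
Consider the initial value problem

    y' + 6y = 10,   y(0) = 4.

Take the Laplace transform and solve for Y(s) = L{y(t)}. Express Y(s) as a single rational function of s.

Y(s) = (4*s + 10)/(s^2 + 6*s)

Take the Laplace transform of both sides.
The derivative rules (L{y'} = sY - y(0) = sY - 4) turn the left side into (s + 6)Y - (4).
The right side is L{10} = 10/s.
So (s + 6)Y = 10/s + (4).
Solve for Y(s) and write it as one ratio of polynomials.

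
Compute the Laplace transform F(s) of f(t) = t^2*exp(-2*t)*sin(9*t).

F(s) = 54*(s^2 + 4*s - 23)/(s^2 + 4*s + 85)^3

L{sin(9t)} = 9/(s^2 + 81).
Multiplying by e^(-2t) shifts s → s + 2, so L{exp(-2*t)*sin(9*t)} = 9/((s + 2)^2 + 81).
Then apply L{t^2·g(t)} = (-1)^2 d^2/ds^2[G(s)] with G(s) = 9/((s + 2)^2 + 81):
differentiating 2 times and applying the sign gives 54*(s^2 + 4*s - 23)/(s^2 + 4*s + 85)^3.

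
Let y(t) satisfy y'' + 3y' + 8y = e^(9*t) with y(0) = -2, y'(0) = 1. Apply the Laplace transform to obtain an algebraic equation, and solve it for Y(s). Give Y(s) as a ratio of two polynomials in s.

Y(s) = (-2*s^2 + 13*s + 46)/(s^3 - 6*s^2 - 19*s - 72)

Transform both sides with L{·}.
The derivative rules (L{y''} = s^2 Y - s·y(0) - y'(0) and L{y'} = sY - y(0), with y(0) = -2, y'(0) = 1) turn the left side into (s^2 + 3*s + 8)Y - (-2*s - 5).
The right side is L{e^(9*t)} = 1/(s - 9).
So (s^2 + 3*s + 8)Y = 1/(s - 9) + (-2*s - 5).
Isolate Y and clear denominators.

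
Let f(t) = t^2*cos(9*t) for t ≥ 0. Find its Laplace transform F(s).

F(s) = 2*s*(s^2 - 243)/(s^2 + 81)^3

L{cos(9t)} = s/(s^2 + 81).
Then apply L{t^2·g(t)} = (-1)^2 d^2/ds^2[G(s)] with G(s) = s/(s^2 + 81):
differentiating 2 times and applying the sign gives 2*s*(s^2 - 243)/(s^2 + 81)^3.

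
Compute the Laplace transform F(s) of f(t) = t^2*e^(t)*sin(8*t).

F(s) = 16*(3*s^2 - 6*s - 61)/(s^2 - 2*s + 65)^3

L{sin(8t)} = 8/(s^2 + 64).
Multiplying by e^(t) shifts s → s - 1, so L{e^(t)*sin(8*t)} = 8/((s - 1)^2 + 64).
Then apply L{t^2·g(t)} = (-1)^2 d^2/ds^2[G(s)] with G(s) = 8/((s - 1)^2 + 64):
differentiating 2 times and applying the sign gives 16*(3*s^2 - 6*s - 61)/(s^2 - 2*s + 65)^3.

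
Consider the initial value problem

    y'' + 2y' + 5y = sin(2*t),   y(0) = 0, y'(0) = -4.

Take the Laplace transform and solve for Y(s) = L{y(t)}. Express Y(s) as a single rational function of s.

Y(s) = (-4*s^2 - 14)/(s^4 + 2*s^3 + 9*s^2 + 8*s + 20)

Laplace-transform each side.
With L{y''} = s^2 Y - s·y(0) - y'(0) and L{y'} = sY - y(0), with y(0) = 0, y'(0) = -4: the LHS transforms to (s^2 + 2*s + 5)Y - (-4).
The right side is L{sin(2*t)} = 2/(s^2 + 4).
So (s^2 + 2*s + 5)Y = 2/(s^2 + 4) + (-4).
Solve for Y(s) and write it as one ratio of polynomials.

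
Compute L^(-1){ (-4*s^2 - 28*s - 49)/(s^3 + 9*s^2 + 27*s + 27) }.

-t^2*exp(-3*t)/2 - 4*t*exp(-3*t) - 4*exp(-3*t)

Factor the denominator: s^3 + 9*s^2 + 27*s + 27 = (s + 3)^3.
Partial fraction decomposition gives [-4/(s + 3)] + [-4/(s + 3)^2] + [-1/(s + 3)^3].
Invert each term: -4/(s + 3) ↔ -4e^(-3t); -4/(s + 3)^2 ↔ -4t·e^(-3t); -1/(s + 3)^3 ↔ (-1/2)t^2·e^(-3t).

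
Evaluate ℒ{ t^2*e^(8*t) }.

2/(s - 8)^3

L{e^(8t)} = 1/(s - 8).
Then apply L{t^2·g(t)} = (-1)^2 d^2/ds^2[H(s)] with H(s) = 1/(s - 8):
differentiating 2 times and applying the sign gives 2/(s - 8)^3.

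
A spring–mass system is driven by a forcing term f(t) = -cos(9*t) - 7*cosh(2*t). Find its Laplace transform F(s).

F(s) = -s/(s^2 + 81) - 7*s/(s^2 - 4)

The transform is linear, so treat each term independently.
(-7)·[L{cosh(2t)} = s/(s^2 - 4)]; (-1)·[L{cos(9t)} = s/(s^2 + 81)].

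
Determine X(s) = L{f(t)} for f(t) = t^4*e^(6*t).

L{t^4} = 4!/s^5 = 24/s^5.
By the first shifting theorem, multiplying by e^(6t) replaces s with s - 6.

X(s) = 24/(s - 6)^5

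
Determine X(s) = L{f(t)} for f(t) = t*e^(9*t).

L{e^(9t)} = 1/(s - 9).
Then apply L{t·g(t)} = -d/ds[G(s)] with G(s) = 1/(s - 9):
differentiating 1 time and applying the sign gives (s - 9)^(-2).

X(s) = (s - 9)^(-2)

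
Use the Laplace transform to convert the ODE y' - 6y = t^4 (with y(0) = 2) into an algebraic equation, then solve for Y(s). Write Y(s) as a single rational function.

Y(s) = (2*s^5 + 24)/(s^6 - 6*s^5)

Take the Laplace transform of both sides.
The derivative rules (L{y'} = sY - y(0) = sY - 2) turn the left side into (s - 6)Y - (2).
The right side is L{t^4} = 24/s^5.
So (s - 6)Y = 24/s^5 + (2).
Solve for Y(s) and write it as one ratio of polynomials.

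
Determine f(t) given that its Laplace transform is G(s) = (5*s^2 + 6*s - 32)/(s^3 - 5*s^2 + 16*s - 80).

Factor the denominator: s^3 - 5*s^2 + 16*s - 80 = (s - 5)*(s^2 + 16).
Partial fraction decomposition gives [3/(s - 5)] + [2*s/(s^2 + 16)] + [16/(s^2 + 16)].
Invert each term: 3/(s - 5) ↔ 3e^(5t); 2·s/(s^2 + 16) ↔ 2cos(4t); 4·4/(s^2 + 16) ↔ 4sin(4t).

f(t) = 3*exp(5*t) + 4*sin(4*t) + 2*cos(4*t)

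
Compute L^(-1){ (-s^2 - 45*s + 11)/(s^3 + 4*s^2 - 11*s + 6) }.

Factor the denominator: s^3 + 4*s^2 - 11*s + 6 = (s - 1)^2*(s + 6).
Partial fraction decomposition gives [-6/(s - 1)] + [-5/(s - 1)^2] + [5/(s + 6)].
Invert each term: -6/(s - 1) ↔ -6e^(t); -5/(s - 1)^2 ↔ -5t·e^(t); 5/(s + 6) ↔ 5e^(-6t).

-5*t*exp(t) - 6*exp(t) + 5*exp(-6*t)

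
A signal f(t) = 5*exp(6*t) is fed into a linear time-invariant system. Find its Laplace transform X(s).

X(s) = 5/(s - 6)

L{5} = 5/s.
By the first shifting theorem, multiplying by e^(6t) replaces s with s - 6.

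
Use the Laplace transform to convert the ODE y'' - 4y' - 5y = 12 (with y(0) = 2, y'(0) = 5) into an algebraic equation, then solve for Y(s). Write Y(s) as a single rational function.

Laplace-transform each side.
Using L{y''} = s^2 Y - s·y(0) - y'(0) and L{y'} = sY - y(0), with y(0) = 2, y'(0) = 5, the left side becomes (s^2 - 4*s - 5)Y - (2*s - 3).
The right side is L{12} = 12/s.
So (s^2 - 4*s - 5)Y = 12/s + (2*s - 3).
Isolate Y and clear denominators.

Y(s) = (2*s^2 - 3*s + 12)/(s^3 - 4*s^2 - 5*s)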